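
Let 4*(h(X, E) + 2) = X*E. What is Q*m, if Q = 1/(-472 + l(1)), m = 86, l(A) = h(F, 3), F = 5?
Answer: -344/1881 ≈ -0.18288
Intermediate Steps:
h(X, E) = -2 + E*X/4 (h(X, E) = -2 + (X*E)/4 = -2 + (E*X)/4 = -2 + E*X/4)
l(A) = 7/4 (l(A) = -2 + (¼)*3*5 = -2 + 15/4 = 7/4)
Q = -4/1881 (Q = 1/(-472 + 7/4) = 1/(-1881/4) = -4/1881 ≈ -0.0021265)
Q*m = -4/1881*86 = -344/1881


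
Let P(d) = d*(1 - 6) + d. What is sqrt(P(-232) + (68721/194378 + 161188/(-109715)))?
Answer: sqrt(421552628967314604904970)/21326182270 ≈ 30.445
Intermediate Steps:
P(d) = -4*d (P(d) = d*(-5) + d = -5*d + d = -4*d)
sqrt(P(-232) + (68721/194378 + 161188/(-109715))) = sqrt(-4*(-232) + (68721/194378 + 161188/(-109715))) = sqrt(928 + (68721*(1/194378) + 161188*(-1/109715))) = sqrt(928 + (68721/194378 - 161188/109715)) = sqrt(928 - 23791676549/21326182270) = sqrt(19766905470011/21326182270) = sqrt(421552628967314604904970)/21326182270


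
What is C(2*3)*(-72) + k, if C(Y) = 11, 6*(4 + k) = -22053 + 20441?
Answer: -3194/3 ≈ -1064.7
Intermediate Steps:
k = -818/3 (k = -4 + (-22053 + 20441)/6 = -4 + (⅙)*(-1612) = -4 - 806/3 = -818/3 ≈ -272.67)
C(2*3)*(-72) + k = 11*(-72) - 818/3 = -792 - 818/3 = -3194/3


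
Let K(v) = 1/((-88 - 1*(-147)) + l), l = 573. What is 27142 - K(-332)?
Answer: 17153743/632 ≈ 27142.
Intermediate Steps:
K(v) = 1/632 (K(v) = 1/((-88 - 1*(-147)) + 573) = 1/((-88 + 147) + 573) = 1/(59 + 573) = 1/632)
27142 - K(-332) = 27142 - 1*1/632 = 27142 - 1/632 = 17153743/632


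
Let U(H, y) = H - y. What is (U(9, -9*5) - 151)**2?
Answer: 9409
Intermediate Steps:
(U(9, -9*5) - 151)**2 = ((9 - (-9)*5) - 151)**2 = ((9 - 1*(-45)) - 151)**2 = ((9 + 45) - 151)**2 = (54 - 151)**2 = (-97)**2 = 9409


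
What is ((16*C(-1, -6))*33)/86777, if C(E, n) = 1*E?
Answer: -528/86777 ≈ -0.0060846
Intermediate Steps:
C(E, n) = E
((16*C(-1, -6))*33)/86777 = ((16*(-1))*33)/86777 = -16*33*(1/86777) = -528*1/86777 = -528/86777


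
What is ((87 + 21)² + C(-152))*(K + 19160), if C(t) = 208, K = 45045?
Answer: 762241760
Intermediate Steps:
((87 + 21)² + C(-152))*(K + 19160) = ((87 + 21)² + 208)*(45045 + 19160) = (108² + 208)*64205 = (11664 + 208)*64205 = 11872*64205 = 762241760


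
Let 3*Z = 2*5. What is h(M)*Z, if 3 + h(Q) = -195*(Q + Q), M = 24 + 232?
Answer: -332810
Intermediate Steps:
M = 256
h(Q) = -3 - 390*Q (h(Q) = -3 - 195*(Q + Q) = -3 - 390*Q)
Z = 10/3 (Z = (2*5)/3 = (1/3)*10 = 10/3 ≈ 3.3333)
h(M)*Z = (-3 - 390*256)*(10/3) = (-3 - 99840)*(10/3) = -99843*10/3 = -332810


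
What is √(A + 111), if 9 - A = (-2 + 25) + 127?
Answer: I*√30 ≈ 5.4772*I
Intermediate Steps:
A = -141 (A = 9 - ((-2 + 25) + 127) = 9 - (23 + 127) = 9 - 1*150 = 9 - 150 = -141)
√(A + 111) = √(-141 + 111) = √(-30) = I*√30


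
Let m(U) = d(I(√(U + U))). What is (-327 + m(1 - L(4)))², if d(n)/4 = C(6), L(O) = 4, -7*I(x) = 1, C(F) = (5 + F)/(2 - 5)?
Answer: 1050625/9 ≈ 1.1674e+5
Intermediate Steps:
C(F) = -5/3 - F/3 (C(F) = (5 + F)/(-3) = (5 + F)*(-⅓) = -5/3 - F/3)
I(x) = -⅐ (I(x) = -⅐*1 = -⅐)
d(n) = -44/3 (d(n) = 4*(-5/3 - ⅓*6) = 4*(-5/3 - 2) = 4*(-11/3) = -44/3)
m(U) = -44/3
(-327 + m(1 - L(4)))² = (-327 - 44/3)² = (-1025/3)² = 1050625/9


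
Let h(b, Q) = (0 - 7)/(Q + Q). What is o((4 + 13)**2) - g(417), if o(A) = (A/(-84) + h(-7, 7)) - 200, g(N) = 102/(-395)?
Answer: -6758177/33180 ≈ -203.68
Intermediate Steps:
h(b, Q) = -7/(2*Q) (h(b, Q) = -7*1/(2*Q) = -7/(2*Q))
g(N) = -102/395 (g(N) = 102*(-1/395) = -102/395)
o(A) = -401/2 - A/84 (o(A) = (A/(-84) - 7/2/7) - 200 = (A*(-1/84) - 7/2*1/7) - 200 = (-A/84 - 1/2) - 200 = (-1/2 - A/84) - 200 = -401/2 - A/84)
o((4 + 13)**2) - g(417) = (-401/2 - (4 + 13)**2/84) - 1*(-102/395) = (-401/2 - 1/84*17**2) + 102/395 = (-401/2 - 1/84*289) + 102/395 = (-401/2 - 289/84) + 102/395 = -17131/84 + 102/395 = -6758177/33180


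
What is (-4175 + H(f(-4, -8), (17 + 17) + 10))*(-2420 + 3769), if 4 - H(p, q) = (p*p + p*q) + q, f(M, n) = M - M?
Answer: -5686035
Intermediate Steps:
f(M, n) = 0
H(p, q) = 4 - q - p² - p*q (H(p, q) = 4 - ((p*p + p*q) + q) = 4 - ((p² + p*q) + q) = 4 - (q + p² + p*q) = 4 + (-q - p² - p*q) = 4 - q - p² - p*q)
(-4175 + H(f(-4, -8), (17 + 17) + 10))*(-2420 + 3769) = (-4175 + (4 - ((17 + 17) + 10) - 1*0² - 1*0*((17 + 17) + 10)))*(-2420 + 3769) = (-4175 + (4 - (34 + 10) - 1*0 - 1*0*(34 + 10)))*1349 = (-4175 + (4 - 1*44 + 0 - 1*0*44))*1349 = (-4175 + (4 - 44 + 0 + 0))*1349 = (-4175 - 40)*1349 = -4215*1349 = -5686035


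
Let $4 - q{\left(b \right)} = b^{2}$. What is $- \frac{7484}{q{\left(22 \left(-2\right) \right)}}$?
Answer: $\frac{1871}{483} \approx 3.8737$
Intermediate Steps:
$q{\left(b \right)} = 4 - b^{2}$
$- \frac{7484}{q{\left(22 \left(-2\right) \right)}} = - \frac{7484}{4 - \left(22 \left(-2\right)\right)^{2}} = - \frac{7484}{4 - \left(-44\right)^{2}} = - \frac{7484}{4 - 1936} = - \frac{7484}{-1932} = \left(-7484\right) \left(- \frac{1}{1932}\right) = \frac{1871}{483}$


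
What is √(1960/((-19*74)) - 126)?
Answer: I*√62959274/703 ≈ 11.287*I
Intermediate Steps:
√(1960/((-19*74)) - 126) = √(1960/(-1406) - 126) = √(1960*(-1/1406) - 126) = √(-980/703 - 126) = √(-89558/703) = I*√62959274/703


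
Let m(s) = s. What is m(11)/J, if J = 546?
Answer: 11/546 ≈ 0.020147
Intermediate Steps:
m(11)/J = 11/546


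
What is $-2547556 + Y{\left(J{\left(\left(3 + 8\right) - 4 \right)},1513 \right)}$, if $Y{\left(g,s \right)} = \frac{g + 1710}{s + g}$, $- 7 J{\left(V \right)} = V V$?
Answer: $- \frac{3836617633}{1506} \approx -2.5476 \cdot 10^{6}$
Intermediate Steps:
$J{\left(V \right)} = - \frac{V^{2}}{7}$ ($J{\left(V \right)} = - \frac{V V}{7} = - \frac{V^{2}}{7}$)
$Y{\left(g,s \right)} = \frac{1710 + g}{g + s}$
$-2547556 + Y{\left(J{\left(\left(3 + 8\right) - 4 \right)},1513 \right)} = -2547556 + \frac{1710 - \frac{\left(\left(3 + 8\right) - 4\right)^{2}}{7}}{- \frac{\left(\left(3 + 8\right) - 4\right)^{2}}{7} + 1513} = -2547556 + \frac{1710 - \frac{\left(11 - 4\right)^{2}}{7}}{- \frac{\left(11 - 4\right)^{2}}{7} + 1513} = -2547556 + \frac{1710 - \frac{7^{2}}{7}}{- \frac{7^{2}}{7} + 1513} = -2547556 + \frac{1710 - 7}{\left(- \frac{1}{7}\right) 49 + 1513} = -2547556 + \frac{1710 - 7}{-7 + 1513} = -2547556 + \frac{1}{1506} \cdot 1703 = -2547556 + \frac{1703}{1506} = - \frac{3836617633}{1506}$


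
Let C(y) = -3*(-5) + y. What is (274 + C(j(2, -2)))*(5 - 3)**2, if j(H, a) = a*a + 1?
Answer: 1176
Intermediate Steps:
j(H, a) = 1 + a**2 (j(H, a) = a**2 + 1 = 1 + a**2)
C(y) = 15 + y
(274 + C(j(2, -2)))*(5 - 3)**2 = (274 + (15 + (1 + (-2)**2)))*(5 - 3)**2 = (274 + (15 + (1 + 4)))*2**2 = (274 + (15 + 5))*4 = (274 + 20)*4 = 294*4 = 1176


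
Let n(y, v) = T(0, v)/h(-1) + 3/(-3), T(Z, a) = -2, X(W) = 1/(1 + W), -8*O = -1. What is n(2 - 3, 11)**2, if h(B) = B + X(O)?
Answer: 289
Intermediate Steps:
O = 1/8 (O = -1/8*(-1) = 1/8 ≈ 0.12500)
h(B) = 8/9 + B (h(B) = B + 1/(1 + 1/8) = B + 1/(9/8) = B + 8/9 = 8/9 + B)
n(y, v) = 17 (n(y, v) = -2/(8/9 - 1) + 3/(-3) = -2/(-1/9) + 3*(-1/3) = -2*(-9) - 1 = 18 - 1 = 17)
n(2 - 3, 11)**2 = 17**2 = 289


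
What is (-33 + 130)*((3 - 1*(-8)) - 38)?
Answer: -2619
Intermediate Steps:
(-33 + 130)*((3 - 1*(-8)) - 38) = 97*((3 + 8) - 38) = 97*(11 - 38) = 97*(-27) = -2619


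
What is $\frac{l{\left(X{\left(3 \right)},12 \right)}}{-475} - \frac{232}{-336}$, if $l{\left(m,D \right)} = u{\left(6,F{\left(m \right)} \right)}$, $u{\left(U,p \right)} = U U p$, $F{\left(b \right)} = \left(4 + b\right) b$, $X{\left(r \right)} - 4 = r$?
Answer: $- \frac{102649}{19950} \approx -5.1453$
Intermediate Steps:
$X{\left(r \right)} = 4 + r$
$F{\left(b \right)} = b \left(4 + b\right)$
$u{\left(U,p \right)} = p U^{2}$ ($u{\left(U,p \right)} = U^{2} p = p U^{2}$)
$l{\left(m,D \right)} = 36 m \left(4 + m\right)$ ($l{\left(m,D \right)} = m \left(4 + m\right) 6^{2} = m \left(4 + m\right) 36 = 36 m \left(4 + m\right)$)
$\frac{l{\left(X{\left(3 \right)},12 \right)}}{-475} - \frac{232}{-336} = \frac{36 \left(4 + 3\right) \left(4 + \left(4 + 3\right)\right)}{-475} - \frac{232}{-336} = 36 \cdot 7 \left(4 + 7\right) \left(- \frac{1}{475}\right) - - \frac{29}{42} = 36 \cdot 7 \cdot 11 \left(- \frac{1}{475}\right) + \frac{29}{42} = 2772 \left(- \frac{1}{475}\right) + \frac{29}{42} = - \frac{2772}{475} + \frac{29}{42} = - \frac{102649}{19950}$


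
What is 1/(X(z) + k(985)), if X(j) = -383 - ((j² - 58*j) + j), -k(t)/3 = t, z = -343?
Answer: -1/140538 ≈ -7.1155e-6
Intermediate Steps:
k(t) = -3*t
X(j) = -383 - j² + 57*j (X(j) = -383 - (j² - 57*j) = -383 + (-j² + 57*j) = -383 - j² + 57*j)
1/(X(z) + k(985)) = 1/((-383 - 1*(-343)² + 57*(-343)) - 3*985) = 1/((-383 - 1*117649 - 19551) - 2955) = 1/((-383 - 117649 - 19551) - 2955) = 1/(-137583 - 2955) = 1/(-140538) = -1/140538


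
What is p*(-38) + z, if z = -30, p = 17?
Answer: -676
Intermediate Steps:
p*(-38) + z = 17*(-38) - 30 = -646 - 30 = -676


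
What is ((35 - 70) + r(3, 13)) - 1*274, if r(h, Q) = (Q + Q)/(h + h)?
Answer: -914/3 ≈ -304.67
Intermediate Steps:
r(h, Q) = Q/h (r(h, Q) = (2*Q)/((2*h)) = (2*Q)*(1/(2*h)) = Q/h)
((35 - 70) + r(3, 13)) - 1*274 = ((35 - 70) + 13/3) - 1*274 = (-35 + 13*(⅓)) - 274 = (-35 + 13/3) - 274 = -92/3 - 274 = -914/3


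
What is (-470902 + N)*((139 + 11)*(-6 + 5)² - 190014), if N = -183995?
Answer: 124341364008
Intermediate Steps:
(-470902 + N)*((139 + 11)*(-6 + 5)² - 190014) = (-470902 - 183995)*((139 + 11)*(-6 + 5)² - 190014) = -654897*(150*(-1)² - 190014) = -654897*(150*1 - 190014) = -654897*(150 - 190014) = -654897*(-189864) = 124341364008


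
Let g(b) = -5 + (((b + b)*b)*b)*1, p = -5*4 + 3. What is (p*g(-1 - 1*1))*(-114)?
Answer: -40698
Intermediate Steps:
p = -17 (p = -20 + 3 = -17)
g(b) = -5 + 2*b³ (g(b) = -5 + (((2*b)*b)*b)*1 = -5 + ((2*b²)*b)*1 = -5 + (2*b³)*1 = -5 + 2*b³)
(p*g(-1 - 1*1))*(-114) = -17*(-5 + 2*(-1 - 1*1)³)*(-114) = -17*(-5 + 2*(-1 - 1)³)*(-114) = -17*(-5 + 2*(-2)³)*(-114) = -17*(-5 + 2*(-8))*(-114) = -17*(-5 - 16)*(-114) = -17*(-21)*(-114) = 357*(-114) = -40698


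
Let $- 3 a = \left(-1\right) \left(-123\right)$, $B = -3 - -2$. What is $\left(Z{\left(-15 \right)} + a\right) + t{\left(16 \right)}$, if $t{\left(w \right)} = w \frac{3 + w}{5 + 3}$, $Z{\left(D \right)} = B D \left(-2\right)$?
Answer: $-33$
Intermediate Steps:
$B = -1$ ($B = -3 + 2 = -1$)
$Z{\left(D \right)} = 2 D$ ($Z{\left(D \right)} = - D \left(-2\right) = 2 D$)
$t{\left(w \right)} = w \left(\frac{3}{8} + \frac{w}{8}\right)$ ($t{\left(w \right)} = w \frac{3 + w}{8} = w \left(3 + w\right) \frac{1}{8} = w \left(\frac{3}{8} + \frac{w}{8}\right)$)
$a = -41$ ($a = - \frac{\left(-1\right) \left(-123\right)}{3} = \left(- \frac{1}{3}\right) 123 = -41$)
$\left(Z{\left(-15 \right)} + a\right) + t{\left(16 \right)} = \left(2 \left(-15\right) - 41\right) + \frac{1}{8} \cdot 16 \left(3 + 16\right) = \left(-30 - 41\right) + \frac{1}{8} \cdot 16 \cdot 19 = -71 + 38 = -33$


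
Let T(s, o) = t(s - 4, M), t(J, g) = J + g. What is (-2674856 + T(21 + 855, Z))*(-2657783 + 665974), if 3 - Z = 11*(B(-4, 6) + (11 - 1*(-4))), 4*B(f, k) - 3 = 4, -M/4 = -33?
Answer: 5325802478268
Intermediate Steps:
M = 132 (M = -4*(-33) = 132)
B(f, k) = 7/4 (B(f, k) = ¾ + (¼)*4 = ¾ + 1 = 7/4)
Z = -725/4 (Z = 3 - 11*(7/4 + (11 - 1*(-4))) = 3 - 11*(7/4 + (11 + 4)) = 3 - 11*(7/4 + 15) = 3 - 11*67/4 = 3 - 1*737/4 = 3 - 737/4 = -725/4 ≈ -181.25)
T(s, o) = 128 + s (T(s, o) = (s - 4) + 132 = (-4 + s) + 132 = 128 + s)
(-2674856 + T(21 + 855, Z))*(-2657783 + 665974) = (-2674856 + (128 + (21 + 855)))*(-2657783 + 665974) = (-2674856 + (128 + 876))*(-1991809) = (-2674856 + 1004)*(-1991809) = -2673852*(-1991809) = 5325802478268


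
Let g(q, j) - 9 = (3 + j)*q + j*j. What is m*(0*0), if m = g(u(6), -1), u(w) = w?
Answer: 0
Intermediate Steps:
g(q, j) = 9 + j**2 + q*(3 + j) (g(q, j) = 9 + ((3 + j)*q + j*j) = 9 + (q*(3 + j) + j**2) = 9 + (j**2 + q*(3 + j)) = 9 + j**2 + q*(3 + j))
m = 22 (m = 9 + (-1)**2 + 3*6 - 1*6 = 9 + 1 + 18 - 6 = 22)
m*(0*0) = 22*(0*0) = 22*0 = 0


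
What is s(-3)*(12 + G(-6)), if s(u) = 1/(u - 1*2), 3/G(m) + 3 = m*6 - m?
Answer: -131/55 ≈ -2.3818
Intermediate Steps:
G(m) = 3/(-3 + 5*m) (G(m) = 3/(-3 + (m*6 - m)) = 3/(-3 + (6*m - m)) = 3/(-3 + 5*m))
s(u) = 1/(-2 + u) (s(u) = 1/(u - 2) = 1/(-2 + u))
s(-3)*(12 + G(-6)) = (12 + 3/(-3 + 5*(-6)))/(-2 - 3) = (12 + 3/(-3 - 30))/(-5) = -(12 + 3/(-33))/5 = -(12 + 3*(-1/33))/5 = -(12 - 1/11)/5 = -1/5*131/11 = -131/55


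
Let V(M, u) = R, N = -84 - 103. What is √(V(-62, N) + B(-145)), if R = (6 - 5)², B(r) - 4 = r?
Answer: 2*I*√35 ≈ 11.832*I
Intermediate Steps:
B(r) = 4 + r
N = -187
R = 1 (R = 1² = 1)
V(M, u) = 1
√(V(-62, N) + B(-145)) = √(1 + (4 - 145)) = √(1 - 141) = √(-140) = 2*I*√35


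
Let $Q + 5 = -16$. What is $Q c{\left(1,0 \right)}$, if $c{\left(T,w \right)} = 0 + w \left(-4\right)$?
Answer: $0$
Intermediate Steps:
$Q = -21$ ($Q = -5 - 16 = -21$)
$c{\left(T,w \right)} = - 4 w$ ($c{\left(T,w \right)} = 0 - 4 w = - 4 w$)
$Q c{\left(1,0 \right)} = - 21 \left(\left(-4\right) 0\right) = \left(-21\right) 0 = 0$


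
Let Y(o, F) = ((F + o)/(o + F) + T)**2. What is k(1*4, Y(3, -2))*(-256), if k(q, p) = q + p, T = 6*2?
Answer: -44288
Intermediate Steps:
T = 12
Y(o, F) = 169 (Y(o, F) = ((F + o)/(o + F) + 12)**2 = ((F + o)/(F + o) + 12)**2 = (1 + 12)**2 = 13**2 = 169)
k(q, p) = p + q
k(1*4, Y(3, -2))*(-256) = (169 + 1*4)*(-256) = (169 + 4)*(-256) = 173*(-256) = -44288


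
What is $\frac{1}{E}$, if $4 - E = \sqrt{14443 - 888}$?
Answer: $- \frac{4}{13539} - \frac{\sqrt{13555}}{13539} \approx -0.0088947$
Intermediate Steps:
$E = 4 - \sqrt{13555}$ ($E = 4 - \sqrt{14443 - 888} = 4 - \sqrt{13555} \approx -112.43$)
$\frac{1}{E} = \frac{1}{4 - \sqrt{13555}}$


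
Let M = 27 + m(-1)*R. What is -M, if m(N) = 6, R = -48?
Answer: 261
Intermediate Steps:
M = -261 (M = 27 + 6*(-48) = 27 - 288 = -261)
-M = -1*(-261) = 261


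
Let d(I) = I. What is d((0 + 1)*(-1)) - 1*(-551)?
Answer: 550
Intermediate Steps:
d((0 + 1)*(-1)) - 1*(-551) = (0 + 1)*(-1) - 1*(-551) = 1*(-1) + 551 = -1 + 551 = 550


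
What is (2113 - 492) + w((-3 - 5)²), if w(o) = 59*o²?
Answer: 243285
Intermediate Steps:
(2113 - 492) + w((-3 - 5)²) = (2113 - 492) + 59*((-3 - 5)²)² = 1621 + 59*((-8)²)² = 1621 + 59*64² = 1621 + 59*4096 = 1621 + 241664 = 243285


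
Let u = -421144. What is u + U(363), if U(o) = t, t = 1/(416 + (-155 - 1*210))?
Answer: -21478343/51 ≈ -4.2114e+5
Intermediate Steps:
t = 1/51 (t = 1/(416 + (-155 - 210)) = 1/(416 - 365) = 1/51 ≈ 0.019608)
U(o) = 1/51
u + U(363) = -421144 + 1/51 = -21478343/51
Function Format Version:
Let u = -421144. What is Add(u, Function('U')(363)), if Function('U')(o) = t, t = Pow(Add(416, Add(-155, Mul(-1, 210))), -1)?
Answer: Rational(-21478343, 51) ≈ -4.2114e+5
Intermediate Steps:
t = Rational(1, 51) (t = Pow(Add(416, Add(-155, -210)), -1) = Pow(Add(416, -365), -1) = Pow(51, -1) = Rational(1, 51) ≈ 0.019608)
Function('U')(o) = Rational(1, 51)
Add(u, Function('U')(363)) = Add(-421144, Rational(1, 51)) = Rational(-21478343, 51)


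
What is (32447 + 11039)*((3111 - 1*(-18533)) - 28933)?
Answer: -316969454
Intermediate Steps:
(32447 + 11039)*((3111 - 1*(-18533)) - 28933) = 43486*((3111 + 18533) - 28933) = 43486*(21644 - 28933) = 43486*(-7289) = -316969454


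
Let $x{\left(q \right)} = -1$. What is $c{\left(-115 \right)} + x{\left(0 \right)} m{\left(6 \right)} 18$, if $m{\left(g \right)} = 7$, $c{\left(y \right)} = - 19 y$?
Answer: $2059$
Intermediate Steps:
$c{\left(-115 \right)} + x{\left(0 \right)} m{\left(6 \right)} 18 = \left(-19\right) \left(-115\right) + \left(-1\right) 7 \cdot 18 = 2185 - 126 = 2059$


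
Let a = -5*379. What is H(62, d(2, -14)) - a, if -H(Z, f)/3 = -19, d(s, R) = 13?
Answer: 1952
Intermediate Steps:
H(Z, f) = 57 (H(Z, f) = -3*(-19) = 57)
a = -1895
H(62, d(2, -14)) - a = 57 - 1*(-1895) = 57 + 1895 = 1952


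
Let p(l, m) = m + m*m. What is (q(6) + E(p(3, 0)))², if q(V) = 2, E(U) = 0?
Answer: 4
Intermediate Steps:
p(l, m) = m + m²
(q(6) + E(p(3, 0)))² = (2 + 0)² = 2² = 4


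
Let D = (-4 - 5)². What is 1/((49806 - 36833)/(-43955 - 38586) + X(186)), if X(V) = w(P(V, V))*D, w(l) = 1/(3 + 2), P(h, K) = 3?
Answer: 412705/6620956 ≈ 0.062333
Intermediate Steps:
D = 81 (D = (-9)² = 81)
w(l) = ⅕ (w(l) = 1/5 = ⅕)
X(V) = 81/5 (X(V) = (⅕)*81 = 81/5)
1/((49806 - 36833)/(-43955 - 38586) + X(186)) = 1/((49806 - 36833)/(-43955 - 38586) + 81/5) = 1/(12973/(-82541) + 81/5) = 1/(12973*(-1/82541) + 81/5) = 1/(-12973/82541 + 81/5) = 1/(6620956/412705) = 412705/6620956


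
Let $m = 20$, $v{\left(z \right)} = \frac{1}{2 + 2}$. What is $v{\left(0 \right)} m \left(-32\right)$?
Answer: $-160$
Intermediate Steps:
$v{\left(z \right)} = \frac{1}{4}$
$v{\left(0 \right)} m \left(-32\right) = \frac{1}{4} \cdot 20 \left(-32\right) = 5 \left(-32\right) = -160$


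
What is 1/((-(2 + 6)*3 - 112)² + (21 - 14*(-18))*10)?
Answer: 1/21226 ≈ 4.7112e-5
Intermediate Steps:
1/((-(2 + 6)*3 - 112)² + (21 - 14*(-18))*10) = 1/((-1*8*3 - 112)² + (21 + 252)*10) = 1/((-8*3 - 112)² + 273*10) = 1/((-24 - 112)² + 2730) = 1/((-136)² + 2730) = 1/(18496 + 2730) = 1/21226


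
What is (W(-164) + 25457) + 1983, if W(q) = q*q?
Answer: 54336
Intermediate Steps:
W(q) = q²
(W(-164) + 25457) + 1983 = ((-164)² + 25457) + 1983 = (26896 + 25457) + 1983 = 52353 + 1983 = 54336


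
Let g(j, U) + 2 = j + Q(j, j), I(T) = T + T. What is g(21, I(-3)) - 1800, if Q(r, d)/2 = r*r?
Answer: -899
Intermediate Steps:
Q(r, d) = 2*r² (Q(r, d) = 2*(r*r) = 2*r²)
I(T) = 2*T
g(j, U) = -2 + j + 2*j² (g(j, U) = -2 + (j + 2*j²) = -2 + j + 2*j²)
g(21, I(-3)) - 1800 = (-2 + 21 + 2*21²) - 1800 = (-2 + 21 + 2*441) - 1800 = (-2 + 21 + 882) - 1800 = 901 - 1800 = -899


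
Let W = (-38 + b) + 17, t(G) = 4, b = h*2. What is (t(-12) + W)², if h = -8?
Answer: 1089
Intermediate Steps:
b = -16 (b = -8*2 = -16)
W = -37 (W = (-38 - 16) + 17 = -54 + 17 = -37)
(t(-12) + W)² = (4 - 37)² = (-33)² = 1089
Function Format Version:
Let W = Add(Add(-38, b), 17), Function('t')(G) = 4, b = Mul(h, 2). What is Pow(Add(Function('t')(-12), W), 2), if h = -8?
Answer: 1089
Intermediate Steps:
b = -16 (b = Mul(-8, 2) = -16)
W = -37 (W = Add(Add(-38, -16), 17) = Add(-54, 17) = -37)
Pow(Add(Function('t')(-12), W), 2) = Pow(Add(4, -37), 2) = Pow(-33, 2) = 1089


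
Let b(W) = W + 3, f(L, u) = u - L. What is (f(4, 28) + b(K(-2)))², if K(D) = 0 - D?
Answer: 841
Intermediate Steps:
K(D) = -D
b(W) = 3 + W
(f(4, 28) + b(K(-2)))² = ((28 - 1*4) + (3 - 1*(-2)))² = ((28 - 4) + (3 + 2))² = (24 + 5)² = 29² = 841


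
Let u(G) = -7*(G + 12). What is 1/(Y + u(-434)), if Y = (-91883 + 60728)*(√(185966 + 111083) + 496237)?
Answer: -15460260781/239019375090660237736 + 31155*√297049/239019375090660237736 ≈ -6.4611e-11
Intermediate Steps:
u(G) = -84 - 7*G (u(G) = -7*(12 + G) = -84 - 7*G)
Y = -15460263735 - 31155*√297049 (Y = -31155*(√297049 + 496237) = -31155*(496237 + √297049) = -15460263735 - 31155*√297049 ≈ -1.5477e+10)
1/(Y + u(-434)) = 1/((-15460263735 - 31155*√297049) + (-84 - 7*(-434))) = 1/((-15460263735 - 31155*√297049) + (-84 + 3038)) = 1/((-15460263735 - 31155*√297049) + 2954) = 1/(-15460260781 - 31155*√297049)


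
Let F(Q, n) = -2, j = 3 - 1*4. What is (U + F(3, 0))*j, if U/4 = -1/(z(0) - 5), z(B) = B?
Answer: 6/5 ≈ 1.2000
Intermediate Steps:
j = -1 (j = 3 - 4 = -1)
U = 4/5 (U = 4*(-1/(0 - 5)) = 4*(-1/(-5)) = 4*(-1*(-1/5)) = 4*(1/5) = 4/5 ≈ 0.80000)
(U + F(3, 0))*j = (4/5 - 2)*(-1) = -6/5*(-1) = 6/5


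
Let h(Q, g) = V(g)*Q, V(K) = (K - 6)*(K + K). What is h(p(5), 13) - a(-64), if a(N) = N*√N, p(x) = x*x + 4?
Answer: 5278 + 512*I ≈ 5278.0 + 512.0*I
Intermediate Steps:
V(K) = 2*K*(-6 + K) (V(K) = (-6 + K)*(2*K) = 2*K*(-6 + K))
p(x) = 4 + x² (p(x) = x² + 4 = 4 + x²)
h(Q, g) = 2*Q*g*(-6 + g) (h(Q, g) = (2*g*(-6 + g))*Q = 2*Q*g*(-6 + g))
a(N) = N^(3/2)
h(p(5), 13) - a(-64) = 2*(4 + 5²)*13*(-6 + 13) - (-64)^(3/2) = 2*(4 + 25)*13*7 - (-512)*I = 2*29*13*7 + 512*I = 5278 + 512*I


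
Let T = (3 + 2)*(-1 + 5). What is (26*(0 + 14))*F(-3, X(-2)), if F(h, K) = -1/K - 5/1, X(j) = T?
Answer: -9191/5 ≈ -1838.2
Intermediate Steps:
T = 20 (T = 5*4 = 20)
X(j) = 20
F(h, K) = -5 - 1/K (F(h, K) = -1/K - 5*1 = -1/K - 5 = -5 - 1/K)
(26*(0 + 14))*F(-3, X(-2)) = (26*(0 + 14))*(-5 - 1/20) = (26*14)*(-5 - 1*1/20) = 364*(-5 - 1/20) = 364*(-101/20) = -9191/5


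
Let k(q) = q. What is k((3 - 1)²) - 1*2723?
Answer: -2719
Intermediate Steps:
k((3 - 1)²) - 1*2723 = (3 - 1)² - 1*2723 = 2² - 2723 = 4 - 2723 = -2719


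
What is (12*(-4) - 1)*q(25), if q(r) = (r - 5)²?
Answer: -19600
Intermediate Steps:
q(r) = (-5 + r)²
(12*(-4) - 1)*q(25) = (12*(-4) - 1)*(-5 + 25)² = (-48 - 1)*20² = -49*400 = -19600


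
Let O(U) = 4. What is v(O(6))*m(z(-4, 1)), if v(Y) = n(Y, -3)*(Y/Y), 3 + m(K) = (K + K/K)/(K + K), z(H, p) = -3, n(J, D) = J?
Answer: -32/3 ≈ -10.667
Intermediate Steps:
m(K) = -3 + (1 + K)/(2*K) (m(K) = -3 + (K + K/K)/(K + K) = -3 + (K + 1)/((2*K)) = -3 + (1 + K)*(1/(2*K)) = -3 + (1 + K)/(2*K))
v(Y) = Y (v(Y) = Y*(Y/Y) = Y*1 = Y)
v(O(6))*m(z(-4, 1)) = 4*((½)*(1 - 5*(-3))/(-3)) = 4*((½)*(-⅓)*(1 + 15)) = 4*((½)*(-⅓)*16) = 4*(-8/3) = -32/3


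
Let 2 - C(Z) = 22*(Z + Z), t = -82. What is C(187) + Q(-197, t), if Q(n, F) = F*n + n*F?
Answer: 24082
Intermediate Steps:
C(Z) = 2 - 44*Z (C(Z) = 2 - 22*(Z + Z) = 2 - 22*2*Z = 2 - 44*Z)
Q(n, F) = 2*F*n (Q(n, F) = F*n + F*n = 2*F*n)
C(187) + Q(-197, t) = (2 - 44*187) + 2*(-82)*(-197) = (2 - 8228) + 32308 = -8226 + 32308 = 24082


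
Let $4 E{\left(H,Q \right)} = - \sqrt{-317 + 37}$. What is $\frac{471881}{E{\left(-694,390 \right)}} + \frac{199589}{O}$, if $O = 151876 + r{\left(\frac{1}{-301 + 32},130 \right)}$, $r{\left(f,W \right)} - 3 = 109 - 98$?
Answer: $\frac{199589}{151890} + \frac{471881 i \sqrt{70}}{35} \approx 1.314 + 1.128 \cdot 10^{5} i$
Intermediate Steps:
$r{\left(f,W \right)} = 14$ ($r{\left(f,W \right)} = 3 + \left(109 - 98\right) = 3 + 11 = 14$)
$E{\left(H,Q \right)} = - \frac{i \sqrt{70}}{2}$ ($E{\left(H,Q \right)} = \frac{\left(-1\right) \sqrt{-317 + 37}}{4} = \frac{\left(-1\right) \sqrt{-280}}{4} = \frac{\left(-1\right) 2 i \sqrt{70}}{4} = \frac{\left(-2\right) i \sqrt{70}}{4} = - \frac{i \sqrt{70}}{2}$)
$O = 151890$ ($O = 151876 + 14 = 151890$)
$\frac{471881}{E{\left(-694,390 \right)}} + \frac{199589}{O} = \frac{471881}{\left(- \frac{1}{2}\right) i \sqrt{70}} + \frac{199589}{151890} = 471881 \frac{i \sqrt{70}}{35} + 199589 \cdot \frac{1}{151890} = \frac{471881 i \sqrt{70}}{35} + \frac{199589}{151890} = \frac{199589}{151890} + \frac{471881 i \sqrt{70}}{35}$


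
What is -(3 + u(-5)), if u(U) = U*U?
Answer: -28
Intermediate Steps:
u(U) = U²
-(3 + u(-5)) = -(3 + (-5)²) = -(3 + 25) = -1*28 = -28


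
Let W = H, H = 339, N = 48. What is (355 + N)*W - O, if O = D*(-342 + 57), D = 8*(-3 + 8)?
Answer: 148017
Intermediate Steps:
W = 339
D = 40 (D = 8*5 = 40)
O = -11400 (O = 40*(-342 + 57) = 40*(-285) = -11400)
(355 + N)*W - O = (355 + 48)*339 - 1*(-11400) = 403*339 + 11400 = 136617 + 11400 = 148017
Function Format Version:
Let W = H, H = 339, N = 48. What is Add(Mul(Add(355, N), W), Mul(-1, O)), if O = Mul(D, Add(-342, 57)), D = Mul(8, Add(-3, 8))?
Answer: 148017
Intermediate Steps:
W = 339
D = 40 (D = Mul(8, 5) = 40)
O = -11400 (O = Mul(40, Add(-342, 57)) = Mul(40, -285) = -11400)
Add(Mul(Add(355, N), W), Mul(-1, O)) = Add(Mul(Add(355, 48), 339), Mul(-1, -11400)) = Add(Mul(403, 339), 11400) = Add(136617, 11400) = 148017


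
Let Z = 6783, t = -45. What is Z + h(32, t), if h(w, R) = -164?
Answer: 6619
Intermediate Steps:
Z + h(32, t) = 6783 - 164 = 6619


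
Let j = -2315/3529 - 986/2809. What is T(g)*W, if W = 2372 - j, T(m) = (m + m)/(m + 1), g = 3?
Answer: 70570577763/19825922 ≈ 3559.5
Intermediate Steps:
T(m) = 2*m/(1 + m) (T(m) = (2*m)/(1 + m) = 2*m/(1 + m))
j = -9982429/9912961 (j = -2315*1/3529 - 986*1/2809 = -2315/3529 - 986/2809 = -9982429/9912961 ≈ -1.0070)
W = 23523525921/9912961 (W = 2372 - 1*(-9982429/9912961) = 2372 + 9982429/9912961 = 23523525921/9912961 ≈ 2373.0)
T(g)*W = (2*3/(1 + 3))*(23523525921/9912961) = (2*3/4)*(23523525921/9912961) = (2*3*(¼))*(23523525921/9912961) = (3/2)*(23523525921/9912961) = 70570577763/19825922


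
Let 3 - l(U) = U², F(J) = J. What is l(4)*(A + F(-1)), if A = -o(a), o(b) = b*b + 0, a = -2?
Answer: 65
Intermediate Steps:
o(b) = b² (o(b) = b² + 0 = b²)
l(U) = 3 - U²
A = -4 (A = -1*(-2)² = -1*4 = -4)
l(4)*(A + F(-1)) = (3 - 1*4²)*(-4 - 1) = (3 - 1*16)*(-5) = (3 - 16)*(-5) = -13*(-5) = 65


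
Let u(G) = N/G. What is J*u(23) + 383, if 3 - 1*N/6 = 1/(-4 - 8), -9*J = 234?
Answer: 8328/23 ≈ 362.09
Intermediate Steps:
J = -26 (J = -⅑*234 = -26)
N = 37/2 (N = 18 - 6/(-4 - 8) = 18 - 6/(-12) = 18 - 6*(-1/12) = 18 + ½ = 37/2 ≈ 18.500)
u(G) = 37/(2*G)
J*u(23) + 383 = -481/23 + 383 = 8328/23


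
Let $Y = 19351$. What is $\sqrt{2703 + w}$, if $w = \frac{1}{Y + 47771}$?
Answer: $\frac{\sqrt{1353110660286}}{22374} \approx 51.99$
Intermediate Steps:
$w = \frac{1}{67122}$ ($w = \frac{1}{19351 + 47771} = \frac{1}{67122} \approx 1.4898 \cdot 10^{-5}$)
$\sqrt{2703 + w} = \sqrt{2703 + \frac{1}{67122}} = \sqrt{\frac{181430767}{67122}} = \frac{\sqrt{1353110660286}}{22374}$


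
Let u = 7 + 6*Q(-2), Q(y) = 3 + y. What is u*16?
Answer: 208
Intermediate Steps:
u = 13 (u = 7 + 6*(3 - 2) = 7 + 6*1 = 7 + 6 = 13)
u*16 = 13*16 = 208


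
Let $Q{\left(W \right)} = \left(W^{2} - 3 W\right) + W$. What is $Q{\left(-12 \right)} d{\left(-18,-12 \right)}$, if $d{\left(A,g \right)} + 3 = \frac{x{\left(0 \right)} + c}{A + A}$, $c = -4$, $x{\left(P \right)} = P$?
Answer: $- \frac{1456}{3} \approx -485.33$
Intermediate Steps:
$d{\left(A,g \right)} = -3 - \frac{2}{A}$ ($d{\left(A,g \right)} = -3 + \frac{0 - 4}{A + A} = -3 - \frac{4}{2 A} = -3 - 4 \frac{1}{2 A} = -3 - \frac{2}{A}$)
$Q{\left(W \right)} = W^{2} - 2 W$
$Q{\left(-12 \right)} d{\left(-18,-12 \right)} = - 12 \left(-2 - 12\right) \left(-3 - \frac{2}{-18}\right) = \left(-12\right) \left(-14\right) \left(-3 - - \frac{1}{9}\right) = 168 \left(-3 + \frac{1}{9}\right) = 168 \left(- \frac{26}{9}\right) = - \frac{1456}{3}$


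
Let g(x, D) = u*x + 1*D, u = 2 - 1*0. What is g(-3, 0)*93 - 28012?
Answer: -28570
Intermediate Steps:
u = 2 (u = 2 + 0 = 2)
g(x, D) = D + 2*x (g(x, D) = 2*x + 1*D = 2*x + D = D + 2*x)
g(-3, 0)*93 - 28012 = (0 + 2*(-3))*93 - 28012 = (0 - 6)*93 - 28012 = -6*93 - 28012 = -558 - 28012 = -28570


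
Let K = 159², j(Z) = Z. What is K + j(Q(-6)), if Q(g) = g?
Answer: 25275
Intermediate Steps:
K = 25281
K + j(Q(-6)) = 25281 - 6 = 25275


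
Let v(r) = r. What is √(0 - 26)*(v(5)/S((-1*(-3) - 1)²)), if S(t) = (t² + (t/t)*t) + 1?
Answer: 5*I*√26/21 ≈ 1.2141*I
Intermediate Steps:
S(t) = 1 + t + t² (S(t) = (t² + 1*t) + 1 = (t² + t) + 1 = (t + t²) + 1 = 1 + t + t²)
√(0 - 26)*(v(5)/S((-1*(-3) - 1)²)) = √(0 - 26)*(5/(1 + (-1*(-3) - 1)² + ((-1*(-3) - 1)²)²)) = √(-26)*(5/(1 + (3 - 1)² + ((3 - 1)²)²)) = (I*√26)*(5/(1 + 2² + (2²)²)) = (I*√26)*(5/(1 + 4 + 4²)) = (I*√26)*(5/(1 + 4 + 16)) = (I*√26)*(5/21) = 5*I*√26/21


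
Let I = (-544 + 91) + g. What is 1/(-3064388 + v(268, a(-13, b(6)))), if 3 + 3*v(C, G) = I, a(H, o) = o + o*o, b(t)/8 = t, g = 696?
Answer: -1/3064308 ≈ -3.2634e-7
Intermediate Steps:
b(t) = 8*t
a(H, o) = o + o**2
I = 243 (I = (-544 + 91) + 696 = -453 + 696 = 243)
v(C, G) = 80 (v(C, G) = -1 + (1/3)*243 = -1 + 81 = 80)
1/(-3064388 + v(268, a(-13, b(6)))) = 1/(-3064388 + 80) = 1/(-3064308) = -1/3064308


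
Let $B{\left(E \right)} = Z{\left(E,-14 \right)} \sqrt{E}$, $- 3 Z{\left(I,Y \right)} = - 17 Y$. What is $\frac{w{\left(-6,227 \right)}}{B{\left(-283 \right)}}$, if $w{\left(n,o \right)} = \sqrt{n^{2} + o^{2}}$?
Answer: $\frac{3 i \sqrt{14592895}}{67354} \approx 0.17015 i$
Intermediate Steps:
$Z{\left(I,Y \right)} = \frac{17 Y}{3}$ ($Z{\left(I,Y \right)} = - \frac{\left(-17\right) Y}{3} = \frac{17 Y}{3}$)
$B{\left(E \right)} = - \frac{238 \sqrt{E}}{3}$ ($B{\left(E \right)} = \frac{17}{3} \left(-14\right) \sqrt{E} = - \frac{238 \sqrt{E}}{3}$)
$\frac{w{\left(-6,227 \right)}}{B{\left(-283 \right)}} = \frac{\sqrt{\left(-6\right)^{2} + 227^{2}}}{\left(- \frac{238}{3}\right) \sqrt{-283}} = \frac{\sqrt{36 + 51529}}{\left(- \frac{238}{3}\right) i \sqrt{283}} = \frac{\sqrt{51565}}{\left(- \frac{238}{3}\right) i \sqrt{283}} = \sqrt{51565} \frac{3 i \sqrt{283}}{67354} = \frac{3 i \sqrt{14592895}}{67354}$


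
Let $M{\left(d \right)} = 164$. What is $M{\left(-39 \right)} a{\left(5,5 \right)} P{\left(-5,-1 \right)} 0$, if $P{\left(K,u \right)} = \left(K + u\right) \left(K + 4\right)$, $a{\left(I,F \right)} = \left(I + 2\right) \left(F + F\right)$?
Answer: $0$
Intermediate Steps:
$a{\left(I,F \right)} = 2 F \left(2 + I\right)$ ($a{\left(I,F \right)} = \left(2 + I\right) 2 F = 2 F \left(2 + I\right)$)
$P{\left(K,u \right)} = \left(4 + K\right) \left(K + u\right)$ ($P{\left(K,u \right)} = \left(K + u\right) \left(4 + K\right) = \left(4 + K\right) \left(K + u\right)$)
$M{\left(-39 \right)} a{\left(5,5 \right)} P{\left(-5,-1 \right)} 0 = 164 \cdot 2 \cdot 5 \left(2 + 5\right) \left(\left(-5\right)^{2} + 4 \left(-5\right) + 4 \left(-1\right) - -5\right) 0 = 164 \cdot 2 \cdot 5 \cdot 7 \left(25 - 20 - 4 + 5\right) 0 = 164 \cdot 70 \cdot 6 \cdot 0 = 164 \cdot 420 \cdot 0 = 164 \cdot 0 = 0$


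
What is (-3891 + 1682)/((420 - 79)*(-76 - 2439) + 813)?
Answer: 2209/856802 ≈ 0.0025782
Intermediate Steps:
(-3891 + 1682)/((420 - 79)*(-76 - 2439) + 813) = -2209/(341*(-2515) + 813) = -2209/(-857615 + 813) = -2209/(-856802) = -2209*(-1/856802) = 2209/856802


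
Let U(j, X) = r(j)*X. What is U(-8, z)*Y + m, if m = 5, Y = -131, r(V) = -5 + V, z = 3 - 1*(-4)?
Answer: 11926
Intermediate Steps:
z = 7 (z = 3 + 4 = 7)
U(j, X) = X*(-5 + j) (U(j, X) = (-5 + j)*X = X*(-5 + j))
U(-8, z)*Y + m = (7*(-5 - 8))*(-131) + 5 = (7*(-13))*(-131) + 5 = -91*(-131) + 5 = 11921 + 5 = 11926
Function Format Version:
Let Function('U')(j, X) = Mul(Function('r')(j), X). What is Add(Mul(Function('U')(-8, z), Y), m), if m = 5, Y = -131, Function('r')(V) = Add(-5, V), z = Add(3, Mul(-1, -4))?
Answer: 11926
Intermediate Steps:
z = 7 (z = Add(3, 4) = 7)
Function('U')(j, X) = Mul(X, Add(-5, j)) (Function('U')(j, X) = Mul(Add(-5, j), X) = Mul(X, Add(-5, j)))
Add(Mul(Function('U')(-8, z), Y), m) = Add(Mul(Mul(7, Add(-5, -8)), -131), 5) = Add(Mul(Mul(7, -13), -131), 5) = Add(Mul(-91, -131), 5) = Add(11921, 5) = 11926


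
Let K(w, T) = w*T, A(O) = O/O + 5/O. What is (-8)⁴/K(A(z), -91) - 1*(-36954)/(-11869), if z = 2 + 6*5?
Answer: -129239822/3074071 ≈ -42.042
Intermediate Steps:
z = 32 (z = 2 + 30 = 32)
A(O) = 1 + 5/O
K(w, T) = T*w
(-8)⁴/K(A(z), -91) - 1*(-36954)/(-11869) = (-8)⁴/((-91*(5 + 32)/32)) - 1*(-36954)/(-11869) = 4096/((-91*37/32)) + 36954*(-1/11869) = 4096/((-91*37/32)) - 36954/11869 = 4096/(-3367/32) - 36954/11869 = 4096*(-32/3367) - 36954/11869 = -131072/3367 - 36954/11869 = -129239822/3074071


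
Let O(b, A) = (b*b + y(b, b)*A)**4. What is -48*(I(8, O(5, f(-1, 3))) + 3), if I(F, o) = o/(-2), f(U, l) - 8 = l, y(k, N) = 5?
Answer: 983039856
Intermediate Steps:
f(U, l) = 8 + l
O(b, A) = (b**2 + 5*A)**4 (O(b, A) = (b*b + 5*A)**4 = (b**2 + 5*A)**4)
I(F, o) = -o/2 (I(F, o) = o*(-1/2) = -o/2)
-48*(I(8, O(5, f(-1, 3))) + 3) = -48*(-(5**2 + 5*(8 + 3))**4/2 + 3) = -48*(-(25 + 5*11)**4/2 + 3) = -48*(-(25 + 55)**4/2 + 3) = -48*(-1/2*80**4 + 3) = -48*(-1/2*40960000 + 3) = -48*(-20480000 + 3) = -48*(-20479997) = 983039856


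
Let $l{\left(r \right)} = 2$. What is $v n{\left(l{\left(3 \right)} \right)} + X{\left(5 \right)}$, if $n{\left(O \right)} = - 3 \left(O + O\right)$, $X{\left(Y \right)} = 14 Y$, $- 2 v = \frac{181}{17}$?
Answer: $\frac{2276}{17} \approx 133.88$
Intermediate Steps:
$v = - \frac{181}{34}$ ($v = - \frac{181 \cdot \frac{1}{17}}{2} = \left(- \frac{1}{2}\right) \frac{181}{17} = - \frac{181}{34} \approx -5.3235$)
$n{\left(O \right)} = - 6 O$ ($n{\left(O \right)} = - 3 \cdot 2 O = - 6 O$)
$v n{\left(l{\left(3 \right)} \right)} + X{\left(5 \right)} = - \frac{181 \left(\left(-6\right) 2\right)}{34} + 14 \cdot 5 = \left(- \frac{181}{34}\right) \left(-12\right) + 70 = \frac{1086}{17} + 70 = \frac{2276}{17}$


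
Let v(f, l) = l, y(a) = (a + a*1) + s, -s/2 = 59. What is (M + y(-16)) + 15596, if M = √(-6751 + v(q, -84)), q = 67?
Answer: 15446 + I*√6835 ≈ 15446.0 + 82.674*I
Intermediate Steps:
s = -118 (s = -2*59 = -118)
y(a) = -118 + 2*a (y(a) = (a + a*1) - 118 = (a + a) - 118 = 2*a - 118 = -118 + 2*a)
M = I*√6835 (M = √(-6751 - 84) = √(-6835) = I*√6835 ≈ 82.674*I)
(M + y(-16)) + 15596 = (I*√6835 + (-118 + 2*(-16))) + 15596 = (I*√6835 + (-118 - 32)) + 15596 = (I*√6835 - 150) + 15596 = (-150 + I*√6835) + 15596 = 15446 + I*√6835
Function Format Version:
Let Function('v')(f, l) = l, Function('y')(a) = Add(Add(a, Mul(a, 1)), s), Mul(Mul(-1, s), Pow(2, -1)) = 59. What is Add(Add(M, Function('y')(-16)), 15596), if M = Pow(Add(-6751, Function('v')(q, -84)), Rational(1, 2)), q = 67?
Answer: Add(15446, Mul(I, Pow(6835, Rational(1, 2)))) ≈ Add(15446., Mul(82.674, I))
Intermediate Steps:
s = -118 (s = Mul(-2, 59) = -118)
Function('y')(a) = Add(-118, Mul(2, a)) (Function('y')(a) = Add(Add(a, Mul(a, 1)), -118) = Add(Add(a, a), -118) = Add(Mul(2, a), -118) = Add(-118, Mul(2, a)))
M = Mul(I, Pow(6835, Rational(1, 2))) (M = Pow(Add(-6751, -84), Rational(1, 2)) = Pow(-6835, Rational(1, 2)) = Mul(I, Pow(6835, Rational(1, 2))) ≈ Mul(82.674, I))
Add(Add(M, Function('y')(-16)), 15596) = Add(Add(Mul(I, Pow(6835, Rational(1, 2))), Add(-118, Mul(2, -16))), 15596) = Add(Add(Mul(I, Pow(6835, Rational(1, 2))), Add(-118, -32)), 15596) = Add(Add(Mul(I, Pow(6835, Rational(1, 2))), -150), 15596) = Add(Add(-150, Mul(I, Pow(6835, Rational(1, 2)))), 15596) = Add(15446, Mul(I, Pow(6835, Rational(1, 2))))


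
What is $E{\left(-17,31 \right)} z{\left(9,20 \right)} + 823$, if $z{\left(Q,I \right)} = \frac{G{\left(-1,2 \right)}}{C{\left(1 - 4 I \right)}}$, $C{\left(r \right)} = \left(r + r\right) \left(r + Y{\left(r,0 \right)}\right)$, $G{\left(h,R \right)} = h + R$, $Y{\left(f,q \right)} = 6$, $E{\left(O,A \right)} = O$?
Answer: $\frac{9492465}{11534} \approx 823.0$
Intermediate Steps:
$G{\left(h,R \right)} = R + h$
$C{\left(r \right)} = 2 r \left(6 + r\right)$ ($C{\left(r \right)} = \left(r + r\right) \left(r + 6\right) = 2 r \left(6 + r\right)$)
$z{\left(Q,I \right)} = \frac{1}{2 \left(1 - 4 I\right) \left(7 - 4 I\right)}$ ($z{\left(Q,I \right)} = \frac{2 - 1}{2 \left(1 - 4 I\right) \left(6 - \left(-1 + 4 I\right)\right)} = 1 \frac{1}{2 \left(1 - 4 I\right) \left(7 - 4 I\right)} = \frac{1}{2 \left(1 - 4 I\right) \left(7 - 4 I\right)}$)
$E{\left(-17,31 \right)} z{\left(9,20 \right)} + 823 = - 17 \frac{1}{2 \left(7 - 640 + 16 \cdot 20^{2}\right)} + 823 = - 17 \frac{1}{2 \left(7 - 640 + 16 \cdot 400\right)} + 823 = - 17 \frac{1}{2 \left(7 - 640 + 6400\right)} + 823 = - 17 \frac{1}{2 \cdot 5767} + 823 = - 17 \cdot \frac{1}{2} \cdot \frac{1}{5767} + 823 = \left(-17\right) \frac{1}{11534} + 823 = - \frac{17}{11534} + 823 = \frac{9492465}{11534}$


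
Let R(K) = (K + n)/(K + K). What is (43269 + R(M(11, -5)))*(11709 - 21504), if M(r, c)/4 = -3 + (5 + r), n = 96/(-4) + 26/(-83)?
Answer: -1829217748635/4316 ≈ -4.2382e+8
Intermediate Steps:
n = -2018/83 (n = 96*(-1/4) + 26*(-1/83) = -24 - 26/83 = -2018/83 ≈ -24.313)
M(r, c) = 8 + 4*r (M(r, c) = 4*(-3 + (5 + r)) = 4*(2 + r) = 8 + 4*r)
R(K) = (-2018/83 + K)/(2*K) (R(K) = (K - 2018/83)/(K + K) = (-2018/83 + K)/((2*K)) = (-2018/83 + K)*(1/(2*K)) = (-2018/83 + K)/(2*K))
(43269 + R(M(11, -5)))*(11709 - 21504) = (43269 + (-2018 + 83*(8 + 4*11))/(166*(8 + 4*11)))*(11709 - 21504) = (43269 + (-2018 + 83*(8 + 44))/(166*(8 + 44)))*(-9795) = (43269 + (1/166)*(-2018 + 83*52)/52)*(-9795) = (43269 + (1/166)*(1/52)*(-2018 + 4316))*(-9795) = (43269 + (1/166)*(1/52)*2298)*(-9795) = (43269 + 1149/4316)*(-9795) = (186750153/4316)*(-9795) = -1829217748635/4316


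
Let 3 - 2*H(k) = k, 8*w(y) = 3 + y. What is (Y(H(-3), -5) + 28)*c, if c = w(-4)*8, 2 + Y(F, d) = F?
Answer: -29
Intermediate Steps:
w(y) = 3/8 + y/8 (w(y) = (3 + y)/8 = 3/8 + y/8)
H(k) = 3/2 - k/2
Y(F, d) = -2 + F
c = -1 (c = (3/8 + (1/8)*(-4))*8 = (3/8 - 1/2)*8 = -1/8*8 = -1)
(Y(H(-3), -5) + 28)*c = ((-2 + (3/2 - 1/2*(-3))) + 28)*(-1) = ((-2 + (3/2 + 3/2)) + 28)*(-1) = ((-2 + 3) + 28)*(-1) = (1 + 28)*(-1) = 29*(-1) = -29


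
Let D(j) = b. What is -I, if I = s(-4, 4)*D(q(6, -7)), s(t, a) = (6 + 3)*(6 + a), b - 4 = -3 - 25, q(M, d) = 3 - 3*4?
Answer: 2160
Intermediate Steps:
q(M, d) = -9 (q(M, d) = 3 - 12 = -9)
b = -24 (b = 4 + (-3 - 25) = 4 - 28 = -24)
s(t, a) = 54 + 9*a (s(t, a) = 9*(6 + a) = 54 + 9*a)
D(j) = -24
I = -2160 (I = (54 + 9*4)*(-24) = (54 + 36)*(-24) = 90*(-24) = -2160)
-I = -1*(-2160) = 2160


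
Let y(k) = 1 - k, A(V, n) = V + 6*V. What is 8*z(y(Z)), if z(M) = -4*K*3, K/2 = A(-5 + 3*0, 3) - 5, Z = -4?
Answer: 7680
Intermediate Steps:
A(V, n) = 7*V
K = -80 (K = 2*(7*(-5 + 3*0) - 5) = 2*(7*(-5 + 0) - 5) = 2*(7*(-5) - 5) = 2*(-35 - 5) = 2*(-40) = -80)
z(M) = 960 (z(M) = -4*(-80)*3 = 320*3 = 960)
8*z(y(Z)) = 8*960 = 7680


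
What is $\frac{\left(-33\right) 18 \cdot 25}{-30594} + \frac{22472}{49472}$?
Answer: $\frac{29628491}{31532216} \approx 0.93963$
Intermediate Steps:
$\frac{\left(-33\right) 18 \cdot 25}{-30594} + \frac{22472}{49472} = \left(-594\right) 25 \left(- \frac{1}{30594}\right) + 22472 \cdot \frac{1}{49472} = \left(-14850\right) \left(- \frac{1}{30594}\right) + \frac{2809}{6184} = \frac{2475}{5099} + \frac{2809}{6184} = \frac{29628491}{31532216}$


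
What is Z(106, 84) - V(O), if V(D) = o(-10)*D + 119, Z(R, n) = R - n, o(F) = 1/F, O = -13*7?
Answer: -1061/10 ≈ -106.10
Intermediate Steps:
O = -91
V(D) = 119 - D/10 (V(D) = D/(-10) + 119 = -D/10 + 119 = 119 - D/10)
Z(106, 84) - V(O) = (106 - 1*84) - (119 - 1/10*(-91)) = (106 - 84) - (119 + 91/10) = 22 - 1*1281/10 = 22 - 1281/10 = -1061/10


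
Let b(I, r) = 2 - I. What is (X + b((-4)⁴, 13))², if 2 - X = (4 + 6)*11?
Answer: 131044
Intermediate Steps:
X = -108 (X = 2 - (4 + 6)*11 = 2 - 10*11 = 2 - 1*110 = 2 - 110 = -108)
(X + b((-4)⁴, 13))² = (-108 + (2 - 1*(-4)⁴))² = (-108 + (2 - 1*256))² = (-108 + (2 - 256))² = (-108 - 254)² = (-362)² = 131044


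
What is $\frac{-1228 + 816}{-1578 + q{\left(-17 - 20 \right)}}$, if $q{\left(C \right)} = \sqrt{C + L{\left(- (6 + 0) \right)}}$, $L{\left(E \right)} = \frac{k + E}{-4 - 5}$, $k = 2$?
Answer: $\frac{5851224}{22411085} + \frac{1236 i \sqrt{329}}{22411085} \approx 0.26109 + 0.0010004 i$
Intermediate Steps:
$L{\left(E \right)} = - \frac{2}{9} - \frac{E}{9}$ ($L{\left(E \right)} = \frac{2 + E}{-4 - 5} = \frac{2 + E}{-9} = \left(2 + E\right) \left(- \frac{1}{9}\right) = - \frac{2}{9} - \frac{E}{9}$)
$q{\left(C \right)} = \sqrt{\frac{4}{9} + C}$ ($q{\left(C \right)} = \sqrt{C - \left(\frac{2}{9} + \frac{\left(-1\right) \left(6 + 0\right)}{9}\right)} = \sqrt{C - \left(\frac{2}{9} + \frac{\left(-1\right) 6}{9}\right)} = \sqrt{C - - \frac{4}{9}} = \sqrt{C + \left(- \frac{2}{9} + \frac{2}{3}\right)} = \sqrt{C + \frac{4}{9}} = \sqrt{\frac{4}{9} + C}$)
$\frac{-1228 + 816}{-1578 + q{\left(-17 - 20 \right)}} = \frac{-1228 + 816}{-1578 + \frac{\sqrt{4 + 9 \left(-17 - 20\right)}}{3}} = - \frac{412}{-1578 + \frac{\sqrt{4 + 9 \left(-17 - 20\right)}}{3}} = - \frac{412}{-1578 + \frac{\sqrt{4 + 9 \left(-37\right)}}{3}} = - \frac{412}{-1578 + \frac{\sqrt{4 - 333}}{3}} = - \frac{412}{-1578 + \frac{\sqrt{-329}}{3}} = - \frac{412}{-1578 + \frac{i \sqrt{329}}{3}}$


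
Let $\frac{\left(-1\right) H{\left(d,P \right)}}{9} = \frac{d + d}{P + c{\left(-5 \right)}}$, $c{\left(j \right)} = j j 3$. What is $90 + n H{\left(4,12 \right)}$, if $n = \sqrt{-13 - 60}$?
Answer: $90 - \frac{24 i \sqrt{73}}{29} \approx 90.0 - 7.0709 i$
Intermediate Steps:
$n = i \sqrt{73}$ ($n = \sqrt{-73} = i \sqrt{73} \approx 8.544 i$)
$c{\left(j \right)} = 3 j^{2}$ ($c{\left(j \right)} = j^{2} \cdot 3 = 3 j^{2}$)
$H{\left(d,P \right)} = - \frac{18 d}{75 + P}$ ($H{\left(d,P \right)} = - 9 \frac{d + d}{P + 3 \left(-5\right)^{2}} = - 9 \frac{2 d}{P + 3 \cdot 25} = - 9 \frac{2 d}{P + 75} = - 9 \frac{2 d}{75 + P} = - \frac{18 d}{75 + P}$)
$90 + n H{\left(4,12 \right)} = 90 + i \sqrt{73} \left(\left(-18\right) 4 \frac{1}{75 + 12}\right) = 90 + i \sqrt{73} \left(\left(-18\right) 4 \cdot \frac{1}{87}\right) = 90 + i \sqrt{73} \left(- \frac{24}{29}\right) = 90 - \frac{24 i \sqrt{73}}{29}$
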